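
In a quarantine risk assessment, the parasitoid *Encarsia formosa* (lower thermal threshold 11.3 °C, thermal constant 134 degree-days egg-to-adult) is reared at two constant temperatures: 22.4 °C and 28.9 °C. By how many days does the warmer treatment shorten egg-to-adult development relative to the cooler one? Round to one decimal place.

4.5 days

At 22.4 °C: 134 / (22.4 − 11.3) = 134 / 11.1 = 12.072 d.
At 28.9 °C: 134 / (28.9 − 11.3) = 134 / 17.6 = 7.614 d.
Difference = |12.072 − 7.614| = 4.458 ≈ 4.5 days.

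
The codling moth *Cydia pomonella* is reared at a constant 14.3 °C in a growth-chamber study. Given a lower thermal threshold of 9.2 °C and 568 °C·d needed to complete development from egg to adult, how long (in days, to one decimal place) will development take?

Daily accumulation = 14.3 − 9.2 = 5.1 DD/day.
Duration = 568 / 5.1 = 111.373 ≈ 111.4 days.

111.4 days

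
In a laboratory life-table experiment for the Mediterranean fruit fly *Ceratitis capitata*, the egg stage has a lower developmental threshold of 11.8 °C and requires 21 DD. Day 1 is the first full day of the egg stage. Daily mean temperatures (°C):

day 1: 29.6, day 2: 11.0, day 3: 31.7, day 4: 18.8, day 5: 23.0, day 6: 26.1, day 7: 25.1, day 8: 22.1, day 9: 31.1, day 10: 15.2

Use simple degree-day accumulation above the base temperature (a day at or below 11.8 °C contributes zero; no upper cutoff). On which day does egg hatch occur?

day 3

Daily DD above 11.8 °C: 17.8, 0.0, 19.9, 7.0, 11.2, 14.3, 13.3, 10.3, 19.3, 3.4.
Cumulative: 17.8, 17.8, 37.7, 44.7, 55.9, 70.2, 83.5, 93.8, 113.1, 116.5.
The total first reaches 21 DD on day 3.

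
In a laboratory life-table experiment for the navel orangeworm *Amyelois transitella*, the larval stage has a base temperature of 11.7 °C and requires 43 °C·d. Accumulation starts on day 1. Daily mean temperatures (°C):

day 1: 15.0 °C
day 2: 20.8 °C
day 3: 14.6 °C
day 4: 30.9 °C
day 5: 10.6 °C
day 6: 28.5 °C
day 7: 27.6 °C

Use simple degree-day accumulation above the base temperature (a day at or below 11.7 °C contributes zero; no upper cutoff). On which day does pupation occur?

day 6

Daily DD above 11.7 °C: 3.3, 9.1, 2.9, 19.2, 0.0, 16.8, 15.9.
Cumulative: 3.3, 12.4, 15.3, 34.5, 34.5, 51.3, 67.2.
The total first reaches 43 DD on day 6.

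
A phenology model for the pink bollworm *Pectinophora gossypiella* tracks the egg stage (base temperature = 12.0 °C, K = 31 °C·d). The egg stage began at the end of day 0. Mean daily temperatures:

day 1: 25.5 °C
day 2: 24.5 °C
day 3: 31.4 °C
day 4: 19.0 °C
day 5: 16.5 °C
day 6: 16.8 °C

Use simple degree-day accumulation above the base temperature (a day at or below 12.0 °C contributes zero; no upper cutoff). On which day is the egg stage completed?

Daily DD above 12.0 °C: 13.5, 12.5, 19.4, 7.0, 4.5, 4.8.
Cumulative: 13.5, 26.0, 45.4, 52.4, 56.9, 61.7.
The total first reaches 31 DD on day 3.

day 3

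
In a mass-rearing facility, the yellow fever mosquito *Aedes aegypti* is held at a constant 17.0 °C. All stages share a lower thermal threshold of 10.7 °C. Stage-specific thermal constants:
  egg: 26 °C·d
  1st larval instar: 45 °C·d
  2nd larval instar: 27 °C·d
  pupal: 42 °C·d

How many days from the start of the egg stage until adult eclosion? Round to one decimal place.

Daily accumulation at 17.0 °C = 17.0 − 10.7 = 6.3 DD/day.
Total K = 26 + 45 + 27 + 42 = 140 DD.
Total duration = 140 / 6.3 = 22.222 ≈ 22.2 days.

22.2 days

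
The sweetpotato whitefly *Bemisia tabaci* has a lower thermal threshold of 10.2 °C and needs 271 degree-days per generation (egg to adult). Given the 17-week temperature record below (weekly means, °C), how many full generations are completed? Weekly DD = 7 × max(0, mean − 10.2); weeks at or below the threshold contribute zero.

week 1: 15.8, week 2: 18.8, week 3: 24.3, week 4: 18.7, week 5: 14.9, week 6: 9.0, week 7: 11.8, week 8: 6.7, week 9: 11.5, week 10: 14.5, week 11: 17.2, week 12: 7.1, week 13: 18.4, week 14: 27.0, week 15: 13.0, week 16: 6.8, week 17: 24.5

Weekly DD (7 × max(0, T̄ − 10.2)): 39.2, 60.2, 98.7, 59.5, 32.9, 0.0, 11.2, 0.0, 9.1, 30.1, 49.0, 0.0, 57.4, 117.6, 19.6, 0.0, 100.1.
Season total = 684.6 DD.
Complete generations = ⌊684.6 / 271⌋ = 2.

2 generations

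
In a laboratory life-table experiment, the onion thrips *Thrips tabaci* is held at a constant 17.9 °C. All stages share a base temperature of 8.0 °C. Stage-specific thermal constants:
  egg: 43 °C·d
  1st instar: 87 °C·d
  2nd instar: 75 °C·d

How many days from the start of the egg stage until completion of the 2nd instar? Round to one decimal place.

Daily accumulation at 17.9 °C = 17.9 − 8.0 = 9.9 DD/day.
Total K = 43 + 87 + 75 = 205 DD.
Total duration = 205 / 9.9 = 20.707 ≈ 20.7 days.

20.7 days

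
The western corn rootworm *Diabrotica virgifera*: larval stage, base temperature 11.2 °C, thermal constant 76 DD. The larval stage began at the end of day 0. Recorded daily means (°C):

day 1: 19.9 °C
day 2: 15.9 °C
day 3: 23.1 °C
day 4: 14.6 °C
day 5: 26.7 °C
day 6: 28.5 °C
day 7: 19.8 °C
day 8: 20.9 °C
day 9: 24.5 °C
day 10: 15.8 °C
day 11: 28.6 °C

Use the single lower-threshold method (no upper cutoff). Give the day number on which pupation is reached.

Daily DD above 11.2 °C: 8.7, 4.7, 11.9, 3.4, 15.5, 17.3, 8.6, 9.7, 13.3, 4.6, 17.4.
Cumulative: 8.7, 13.4, 25.3, 28.7, 44.2, 61.5, 70.1, 79.8, 93.1, 97.7, 115.1.
The total first reaches 76 DD on day 8.

day 8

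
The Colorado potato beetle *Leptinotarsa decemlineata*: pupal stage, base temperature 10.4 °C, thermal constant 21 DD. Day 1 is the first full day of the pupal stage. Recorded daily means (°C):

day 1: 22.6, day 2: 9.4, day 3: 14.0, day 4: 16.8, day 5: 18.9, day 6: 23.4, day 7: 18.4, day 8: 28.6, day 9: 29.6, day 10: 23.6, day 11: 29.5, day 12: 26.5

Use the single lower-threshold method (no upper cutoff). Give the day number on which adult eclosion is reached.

day 4

Daily DD above 10.4 °C: 12.2, 0.0, 3.6, 6.4, 8.5, 13.0, 8.0, 18.2, 19.2, 13.2, 19.1, 16.1.
Cumulative: 12.2, 12.2, 15.8, 22.2, 30.7, 43.7, 51.7, 69.9, 89.1, 102.3, 121.4, 137.5.
The total first reaches 21 DD on day 4.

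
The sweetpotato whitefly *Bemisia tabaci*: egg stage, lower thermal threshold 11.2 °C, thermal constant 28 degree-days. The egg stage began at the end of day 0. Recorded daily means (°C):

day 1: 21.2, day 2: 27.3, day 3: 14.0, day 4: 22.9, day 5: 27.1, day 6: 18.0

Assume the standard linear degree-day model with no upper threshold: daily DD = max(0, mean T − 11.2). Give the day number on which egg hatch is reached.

day 3

Daily DD above 11.2 °C: 10.0, 16.1, 2.8, 11.7, 15.9, 6.8.
Cumulative: 10.0, 26.1, 28.9, 40.6, 56.5, 63.3.
The total first reaches 28 DD on day 3.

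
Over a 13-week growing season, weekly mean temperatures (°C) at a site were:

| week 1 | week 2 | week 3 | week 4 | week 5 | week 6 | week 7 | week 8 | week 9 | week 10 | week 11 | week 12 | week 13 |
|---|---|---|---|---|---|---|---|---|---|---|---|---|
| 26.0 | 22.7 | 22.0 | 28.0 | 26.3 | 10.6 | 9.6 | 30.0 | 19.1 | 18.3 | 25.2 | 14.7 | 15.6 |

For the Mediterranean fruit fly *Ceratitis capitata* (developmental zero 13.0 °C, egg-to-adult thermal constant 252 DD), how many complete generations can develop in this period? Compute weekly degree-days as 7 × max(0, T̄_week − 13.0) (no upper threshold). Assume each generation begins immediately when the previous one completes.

2 generations

Weekly DD (7 × max(0, T̄ − 13.0)): 91.0, 67.9, 63.0, 105.0, 93.1, 0.0, 0.0, 119.0, 42.7, 37.1, 85.4, 11.9, 18.2.
Season total = 734.3 DD.
Complete generations = ⌊734.3 / 252⌋ = 2.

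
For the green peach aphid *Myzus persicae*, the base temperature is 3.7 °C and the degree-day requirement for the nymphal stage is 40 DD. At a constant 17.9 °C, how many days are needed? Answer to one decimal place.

Daily accumulation = 17.9 − 3.7 = 14.2 DD/day.
Duration = 40 / 14.2 = 2.817 ≈ 2.8 days.

2.8 days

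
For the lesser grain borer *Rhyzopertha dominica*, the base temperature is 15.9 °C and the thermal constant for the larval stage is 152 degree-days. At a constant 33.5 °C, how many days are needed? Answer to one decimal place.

8.6 days

Daily accumulation = 33.5 − 15.9 = 17.6 DD/day.
Duration = 152 / 17.6 = 8.636 ≈ 8.6 days.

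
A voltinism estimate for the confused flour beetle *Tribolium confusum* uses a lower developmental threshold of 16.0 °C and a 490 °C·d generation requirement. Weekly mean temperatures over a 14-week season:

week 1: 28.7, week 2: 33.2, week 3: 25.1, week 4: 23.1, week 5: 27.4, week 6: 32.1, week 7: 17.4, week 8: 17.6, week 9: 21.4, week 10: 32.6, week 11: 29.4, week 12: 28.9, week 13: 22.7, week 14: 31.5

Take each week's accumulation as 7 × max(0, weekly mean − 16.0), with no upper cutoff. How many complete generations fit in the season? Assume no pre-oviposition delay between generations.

2 generations

Weekly DD (7 × max(0, T̄ − 16.0)): 88.9, 120.4, 63.7, 49.7, 79.8, 112.7, 9.8, 11.2, 37.8, 116.2, 93.8, 90.3, 46.9, 108.5.
Season total = 1029.7 DD.
Complete generations = ⌊1029.7 / 490⌋ = 2.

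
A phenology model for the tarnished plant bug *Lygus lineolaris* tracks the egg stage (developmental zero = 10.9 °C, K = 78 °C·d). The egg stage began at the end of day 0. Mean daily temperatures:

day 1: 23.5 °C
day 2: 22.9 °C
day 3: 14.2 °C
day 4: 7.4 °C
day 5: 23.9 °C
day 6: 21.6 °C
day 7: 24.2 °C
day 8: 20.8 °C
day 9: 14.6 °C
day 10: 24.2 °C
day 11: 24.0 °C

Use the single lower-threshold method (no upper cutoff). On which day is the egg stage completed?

day 9

Daily DD above 10.9 °C: 12.6, 12.0, 3.3, 0.0, 13.0, 10.7, 13.3, 9.9, 3.7, 13.3, 13.1.
Cumulative: 12.6, 24.6, 27.9, 27.9, 40.9, 51.6, 64.9, 74.8, 78.5, 91.8, 104.9.
The total first reaches 78 DD on day 9.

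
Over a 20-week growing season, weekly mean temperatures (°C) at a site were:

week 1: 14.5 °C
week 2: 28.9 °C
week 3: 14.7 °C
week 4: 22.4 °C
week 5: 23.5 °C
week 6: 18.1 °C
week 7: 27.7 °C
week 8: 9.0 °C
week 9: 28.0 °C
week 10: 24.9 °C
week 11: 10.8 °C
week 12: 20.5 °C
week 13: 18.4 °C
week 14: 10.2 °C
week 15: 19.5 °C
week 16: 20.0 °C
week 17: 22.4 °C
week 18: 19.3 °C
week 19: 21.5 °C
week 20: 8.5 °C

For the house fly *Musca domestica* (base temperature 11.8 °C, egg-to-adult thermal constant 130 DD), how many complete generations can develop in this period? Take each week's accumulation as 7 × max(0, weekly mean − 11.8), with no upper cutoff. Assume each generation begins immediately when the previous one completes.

Weekly DD (7 × max(0, T̄ − 11.8)): 18.9, 119.7, 20.3, 74.2, 81.9, 44.1, 111.3, 0.0, 113.4, 91.7, 0.0, 60.9, 46.2, 0.0, 53.9, 57.4, 74.2, 52.5, 67.9, 0.0.
Season total = 1088.5 DD.
Complete generations = ⌊1088.5 / 130⌋ = 8.

8 generations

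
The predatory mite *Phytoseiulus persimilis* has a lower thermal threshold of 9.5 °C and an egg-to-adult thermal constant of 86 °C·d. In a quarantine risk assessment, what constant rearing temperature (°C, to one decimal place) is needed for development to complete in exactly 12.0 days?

Required daily accumulation = 86 / 12.0 = 7.167 DD/day.
T = T_base + 7.167 = 9.5 + 7.167 = 16.667 ≈ 16.7 °C.

16.7 °C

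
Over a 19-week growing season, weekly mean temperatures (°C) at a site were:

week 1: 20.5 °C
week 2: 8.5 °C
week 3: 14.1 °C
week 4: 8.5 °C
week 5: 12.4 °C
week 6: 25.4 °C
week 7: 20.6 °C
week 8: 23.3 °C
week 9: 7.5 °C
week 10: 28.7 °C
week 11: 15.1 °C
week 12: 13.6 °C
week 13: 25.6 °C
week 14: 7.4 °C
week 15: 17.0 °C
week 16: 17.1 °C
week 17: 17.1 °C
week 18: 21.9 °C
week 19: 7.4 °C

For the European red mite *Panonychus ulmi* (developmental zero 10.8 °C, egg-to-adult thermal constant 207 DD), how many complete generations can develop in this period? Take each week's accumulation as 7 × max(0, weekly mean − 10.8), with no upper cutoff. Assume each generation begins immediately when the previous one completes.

4 generations

Weekly DD (7 × max(0, T̄ − 10.8)): 67.9, 0.0, 23.1, 0.0, 11.2, 102.2, 68.6, 87.5, 0.0, 125.3, 30.1, 19.6, 103.6, 0.0, 43.4, 44.1, 44.1, 77.7, 0.0.
Season total = 848.4 DD.
Complete generations = ⌊848.4 / 207⌋ = 4.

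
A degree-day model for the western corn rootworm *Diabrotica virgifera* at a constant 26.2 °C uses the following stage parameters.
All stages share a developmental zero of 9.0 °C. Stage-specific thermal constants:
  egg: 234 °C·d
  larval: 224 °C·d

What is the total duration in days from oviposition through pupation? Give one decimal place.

26.6 days

Daily accumulation at 26.2 °C = 26.2 − 9.0 = 17.2 DD/day.
Total K = 234 + 224 = 458 DD.
Total duration = 458 / 17.2 = 26.628 ≈ 26.6 days.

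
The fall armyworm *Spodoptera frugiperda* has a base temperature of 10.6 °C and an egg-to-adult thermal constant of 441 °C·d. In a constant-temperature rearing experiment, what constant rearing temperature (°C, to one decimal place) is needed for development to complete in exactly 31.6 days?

Required daily accumulation = 441 / 31.6 = 13.956 DD/day.
T = T_base + 13.956 = 10.6 + 13.956 = 24.556 ≈ 24.6 °C.

24.6 °C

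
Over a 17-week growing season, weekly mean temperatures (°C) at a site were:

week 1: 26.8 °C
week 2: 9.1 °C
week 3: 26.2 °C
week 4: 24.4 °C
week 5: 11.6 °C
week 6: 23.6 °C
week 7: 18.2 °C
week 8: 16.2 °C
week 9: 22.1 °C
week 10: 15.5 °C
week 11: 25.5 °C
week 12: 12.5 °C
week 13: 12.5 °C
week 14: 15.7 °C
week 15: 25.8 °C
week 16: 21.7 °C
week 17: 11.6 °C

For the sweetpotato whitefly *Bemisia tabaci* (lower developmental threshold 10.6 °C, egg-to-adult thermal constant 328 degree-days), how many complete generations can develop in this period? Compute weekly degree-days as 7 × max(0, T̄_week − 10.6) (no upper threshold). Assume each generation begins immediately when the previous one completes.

2 generations

Weekly DD (7 × max(0, T̄ − 10.6)): 113.4, 0.0, 109.2, 96.6, 7.0, 91.0, 53.2, 39.2, 80.5, 34.3, 104.3, 13.3, 13.3, 35.7, 106.4, 77.7, 7.0.
Season total = 982.1 DD.
Complete generations = ⌊982.1 / 328⌋ = 2.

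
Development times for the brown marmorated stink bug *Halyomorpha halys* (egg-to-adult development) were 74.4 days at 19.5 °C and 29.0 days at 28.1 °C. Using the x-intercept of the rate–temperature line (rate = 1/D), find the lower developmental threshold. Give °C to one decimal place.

14.0 °C

Under the model K = D·(T − T_b), so D₁·(T₁ − T_b) = D₂·(T₂ − T_b).
74.4·(19.5 − T_b) = 29.0·(28.1 − T_b)
T_b = (74.4·19.5 − 29.0·28.1) / (74.4 − 29.0) = 635.90 / 45.4 = 14.007 °C ≈ 14.0 °C.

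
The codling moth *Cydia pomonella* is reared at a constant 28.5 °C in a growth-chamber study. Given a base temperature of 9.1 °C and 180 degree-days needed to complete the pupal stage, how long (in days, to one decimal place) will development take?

9.3 days

Daily accumulation = 28.5 − 9.1 = 19.4 DD/day.
Duration = 180 / 19.4 = 9.278 ≈ 9.3 days.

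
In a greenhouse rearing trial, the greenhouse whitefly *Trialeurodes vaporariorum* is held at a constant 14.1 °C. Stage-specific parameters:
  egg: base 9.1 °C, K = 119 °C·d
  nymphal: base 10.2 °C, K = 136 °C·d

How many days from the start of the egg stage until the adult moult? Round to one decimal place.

58.7 days

egg: 119 / (14.1 − 9.1) = 119 / 5.0 = 23.800 d.
nymphal: 136 / (14.1 − 10.2) = 136 / 3.9 = 34.872 d.
Sum = 58.672 ≈ 58.7 days.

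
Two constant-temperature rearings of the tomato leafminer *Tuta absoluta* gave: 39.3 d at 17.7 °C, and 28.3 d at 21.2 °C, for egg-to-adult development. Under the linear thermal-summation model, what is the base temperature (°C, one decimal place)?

8.7 °C

Equal thermal constants: D₁(T₁ − T_b) = D₂(T₂ − T_b).
39.3·(17.7 − T_b) = 28.3·(21.2 − T_b)
T_b = (39.3·17.7 − 28.3·21.2) / (39.3 − 28.3) = 95.65 / 11.0 = 8.695 °C ≈ 8.7 °C.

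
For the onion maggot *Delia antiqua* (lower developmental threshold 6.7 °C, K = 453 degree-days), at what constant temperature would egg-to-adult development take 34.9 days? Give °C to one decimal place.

Required daily accumulation = 453 / 34.9 = 12.980 DD/day.
T = T_base + 12.980 = 6.7 + 12.980 = 19.680 ≈ 19.7 °C.

19.7 °C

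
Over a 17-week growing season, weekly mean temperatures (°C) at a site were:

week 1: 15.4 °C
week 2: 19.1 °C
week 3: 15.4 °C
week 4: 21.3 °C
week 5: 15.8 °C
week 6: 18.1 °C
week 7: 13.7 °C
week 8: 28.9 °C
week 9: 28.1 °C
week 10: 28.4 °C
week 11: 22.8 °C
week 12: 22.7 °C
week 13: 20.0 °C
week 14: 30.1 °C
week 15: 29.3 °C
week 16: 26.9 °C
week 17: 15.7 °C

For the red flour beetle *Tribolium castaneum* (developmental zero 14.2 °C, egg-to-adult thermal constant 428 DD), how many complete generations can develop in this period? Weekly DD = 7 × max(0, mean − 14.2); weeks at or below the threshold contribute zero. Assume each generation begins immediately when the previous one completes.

Weekly DD (7 × max(0, T̄ − 14.2)): 8.4, 34.3, 8.4, 49.7, 11.2, 27.3, 0.0, 102.9, 97.3, 99.4, 60.2, 59.5, 40.6, 111.3, 105.7, 88.9, 10.5.
Season total = 915.6 DD.
Complete generations = ⌊915.6 / 428⌋ = 2.

2 generations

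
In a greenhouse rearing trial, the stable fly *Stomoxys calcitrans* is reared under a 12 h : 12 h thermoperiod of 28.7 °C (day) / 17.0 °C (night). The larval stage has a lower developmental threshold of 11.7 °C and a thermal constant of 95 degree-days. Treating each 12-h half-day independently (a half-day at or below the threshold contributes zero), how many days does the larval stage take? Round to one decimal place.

8.5 days

Day half: max(0, 28.7 − 11.7) × 0.5 = 17.0 × 0.5 = 8.50 DD.
Night half: max(0, 17.0 − 11.7) × 0.5 = 5.3 × 0.5 = 2.65 DD.
Per 24 h: 11.15 DD/day.
Duration = 95 / 11.15 = 8.520 ≈ 8.5 days.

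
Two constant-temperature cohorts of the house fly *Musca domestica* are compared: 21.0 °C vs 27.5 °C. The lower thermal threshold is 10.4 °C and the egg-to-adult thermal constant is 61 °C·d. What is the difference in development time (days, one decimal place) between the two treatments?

2.2 days

At 21.0 °C: 61 / (21.0 − 10.4) = 61 / 10.6 = 5.755 d.
At 27.5 °C: 61 / (27.5 − 10.4) = 61 / 17.1 = 3.567 d.
Difference = |5.755 − 3.567| = 2.187 ≈ 2.2 days.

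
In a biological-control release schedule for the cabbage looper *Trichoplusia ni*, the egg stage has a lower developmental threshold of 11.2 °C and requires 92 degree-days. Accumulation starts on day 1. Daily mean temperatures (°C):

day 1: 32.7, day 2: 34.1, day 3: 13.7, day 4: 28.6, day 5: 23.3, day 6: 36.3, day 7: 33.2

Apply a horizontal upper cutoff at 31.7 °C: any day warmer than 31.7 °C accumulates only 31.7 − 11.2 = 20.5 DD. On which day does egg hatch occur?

Daily DD above 11.2 °C (capped at 20.5): 20.5, 20.5, 2.5, 17.4, 12.1, 20.5, 20.5.
Cumulative: 20.5, 41.0, 43.5, 60.9, 73.0, 93.5, 114.0.
The total first reaches 92 DD on day 6.

day 6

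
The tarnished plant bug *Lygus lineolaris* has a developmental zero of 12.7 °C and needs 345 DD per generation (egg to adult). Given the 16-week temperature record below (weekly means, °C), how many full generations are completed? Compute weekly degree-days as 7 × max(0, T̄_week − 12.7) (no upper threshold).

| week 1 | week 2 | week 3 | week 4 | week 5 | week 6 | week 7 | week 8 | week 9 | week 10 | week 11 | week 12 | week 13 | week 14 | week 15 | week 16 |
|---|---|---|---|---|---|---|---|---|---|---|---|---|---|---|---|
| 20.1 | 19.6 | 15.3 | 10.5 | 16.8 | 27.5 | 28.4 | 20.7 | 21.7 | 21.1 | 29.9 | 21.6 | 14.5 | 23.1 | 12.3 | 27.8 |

2 generations

Weekly DD (7 × max(0, T̄ − 12.7)): 51.8, 48.3, 18.2, 0.0, 28.7, 103.6, 109.9, 56.0, 63.0, 58.8, 120.4, 62.3, 12.6, 72.8, 0.0, 105.7.
Season total = 912.1 DD.
Complete generations = ⌊912.1 / 345⌋ = 2.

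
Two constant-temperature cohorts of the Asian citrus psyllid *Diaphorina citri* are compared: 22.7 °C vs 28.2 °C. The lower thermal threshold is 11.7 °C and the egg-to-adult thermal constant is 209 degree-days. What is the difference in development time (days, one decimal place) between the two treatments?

6.3 days

At 22.7 °C: 209 / (22.7 − 11.7) = 209 / 11.0 = 19.000 d.
At 28.2 °C: 209 / (28.2 − 11.7) = 209 / 16.5 = 12.667 d.
Difference = |19.000 − 12.667| = 6.333 ≈ 6.3 days.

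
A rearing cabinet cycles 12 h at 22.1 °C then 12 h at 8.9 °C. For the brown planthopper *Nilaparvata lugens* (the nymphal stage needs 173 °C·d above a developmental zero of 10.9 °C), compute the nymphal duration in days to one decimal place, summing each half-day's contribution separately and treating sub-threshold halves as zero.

Day half: max(0, 22.1 − 10.9) × 0.5 = 11.2 × 0.5 = 5.60 DD.
Night half: max(0, 8.9 − 10.9) × 0.5 = 0.0 × 0.5 = 0.00 DD.
Per 24 h: 5.60 DD/day.
Duration = 173 / 5.60 = 30.893 ≈ 30.9 days.

30.9 days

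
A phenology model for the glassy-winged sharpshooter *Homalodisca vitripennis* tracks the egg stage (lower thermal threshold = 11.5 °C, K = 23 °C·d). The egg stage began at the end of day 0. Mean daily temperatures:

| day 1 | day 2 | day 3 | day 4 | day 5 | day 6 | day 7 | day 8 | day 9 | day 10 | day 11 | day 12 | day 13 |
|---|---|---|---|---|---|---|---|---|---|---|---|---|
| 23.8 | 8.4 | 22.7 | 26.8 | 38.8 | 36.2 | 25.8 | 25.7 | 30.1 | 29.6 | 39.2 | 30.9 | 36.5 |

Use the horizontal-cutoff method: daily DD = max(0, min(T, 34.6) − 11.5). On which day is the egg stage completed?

Daily DD above 11.5 °C (capped at 23.1): 12.3, 0.0, 11.2, 15.3, 23.1, 23.1, 14.3, 14.2, 18.6, 18.1, 23.1, 19.4, 23.1.
Cumulative: 12.3, 12.3, 23.5, 38.8, 61.9, 85.0, 99.3, 113.5, 132.1, 150.2, 173.3, 192.7, 215.8.
The total first reaches 23 DD on day 3.

day 3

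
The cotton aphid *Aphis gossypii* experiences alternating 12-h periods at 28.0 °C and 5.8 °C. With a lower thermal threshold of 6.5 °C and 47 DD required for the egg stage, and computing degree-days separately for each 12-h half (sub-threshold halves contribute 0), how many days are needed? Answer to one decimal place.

Day half: max(0, 28.0 − 6.5) × 0.5 = 21.5 × 0.5 = 10.75 DD.
Night half: max(0, 5.8 − 6.5) × 0.5 = 0.0 × 0.5 = 0.00 DD.
Per 24 h: 10.75 DD/day.
Duration = 47 / 10.75 = 4.372 ≈ 4.4 days.

4.4 days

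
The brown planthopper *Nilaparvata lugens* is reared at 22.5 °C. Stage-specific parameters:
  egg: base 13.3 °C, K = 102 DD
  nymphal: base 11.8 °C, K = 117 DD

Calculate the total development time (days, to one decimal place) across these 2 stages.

egg: 102 / (22.5 − 13.3) = 102 / 9.2 = 11.087 d.
nymphal: 117 / (22.5 − 11.8) = 117 / 10.7 = 10.935 d.
Sum = 22.022 ≈ 22.0 days.

22.0 days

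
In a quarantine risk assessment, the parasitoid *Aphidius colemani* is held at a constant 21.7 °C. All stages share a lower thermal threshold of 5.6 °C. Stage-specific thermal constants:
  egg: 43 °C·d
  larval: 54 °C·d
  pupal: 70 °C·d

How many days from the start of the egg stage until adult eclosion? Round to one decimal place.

Daily accumulation at 21.7 °C = 21.7 − 5.6 = 16.1 DD/day.
Total K = 43 + 54 + 70 = 167 DD.
Total duration = 167 / 16.1 = 10.373 ≈ 10.4 days.

10.4 days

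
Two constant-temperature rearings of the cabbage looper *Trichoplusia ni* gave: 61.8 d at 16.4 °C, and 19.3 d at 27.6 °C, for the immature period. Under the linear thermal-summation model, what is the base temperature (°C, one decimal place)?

Equal thermal constants: D₁(T₁ − T_b) = D₂(T₂ − T_b).
61.8·(16.4 − T_b) = 19.3·(27.6 − T_b)
T_b = (61.8·16.4 − 19.3·27.6) / (61.8 − 19.3) = 480.84 / 42.5 = 11.314 °C ≈ 11.3 °C.

11.3 °C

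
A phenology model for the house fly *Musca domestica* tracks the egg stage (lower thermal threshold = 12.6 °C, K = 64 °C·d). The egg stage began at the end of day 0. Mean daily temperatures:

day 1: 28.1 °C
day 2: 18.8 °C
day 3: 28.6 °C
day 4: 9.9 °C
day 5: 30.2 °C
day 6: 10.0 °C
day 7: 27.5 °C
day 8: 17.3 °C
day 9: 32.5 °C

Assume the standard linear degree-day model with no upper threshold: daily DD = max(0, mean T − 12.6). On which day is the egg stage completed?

day 7

Daily DD above 12.6 °C: 15.5, 6.2, 16.0, 0.0, 17.6, 0.0, 14.9, 4.7, 19.9.
Cumulative: 15.5, 21.7, 37.7, 37.7, 55.3, 55.3, 70.2, 74.9, 94.8.
The total first reaches 64 DD on day 7.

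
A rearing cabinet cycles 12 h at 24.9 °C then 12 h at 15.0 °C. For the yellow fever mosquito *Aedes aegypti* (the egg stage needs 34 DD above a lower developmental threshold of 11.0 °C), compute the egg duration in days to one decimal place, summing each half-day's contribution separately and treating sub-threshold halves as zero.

3.8 days

Day half: max(0, 24.9 − 11.0) × 0.5 = 13.9 × 0.5 = 6.95 DD.
Night half: max(0, 15.0 − 11.0) × 0.5 = 4.0 × 0.5 = 2.00 DD.
Per 24 h: 8.95 DD/day.
Duration = 34 / 8.95 = 3.799 ≈ 3.8 days.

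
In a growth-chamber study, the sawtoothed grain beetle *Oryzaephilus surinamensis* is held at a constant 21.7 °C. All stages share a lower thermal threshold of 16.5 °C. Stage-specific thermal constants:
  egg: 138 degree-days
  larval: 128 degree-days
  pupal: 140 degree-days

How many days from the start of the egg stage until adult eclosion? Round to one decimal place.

Daily accumulation at 21.7 °C = 21.7 − 16.5 = 5.2 DD/day.
Total K = 138 + 128 + 140 = 406 DD.
Total duration = 406 / 5.2 = 78.077 ≈ 78.1 days.

78.1 days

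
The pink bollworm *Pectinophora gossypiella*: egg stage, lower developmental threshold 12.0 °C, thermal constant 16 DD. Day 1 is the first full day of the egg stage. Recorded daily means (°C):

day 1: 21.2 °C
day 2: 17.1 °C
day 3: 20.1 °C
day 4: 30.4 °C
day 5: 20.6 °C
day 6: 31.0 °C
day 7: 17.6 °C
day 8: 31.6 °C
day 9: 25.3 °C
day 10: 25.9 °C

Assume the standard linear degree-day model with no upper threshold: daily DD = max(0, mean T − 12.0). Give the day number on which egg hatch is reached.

Daily DD above 12.0 °C: 9.2, 5.1, 8.1, 18.4, 8.6, 19.0, 5.6, 19.6, 13.3, 13.9.
Cumulative: 9.2, 14.3, 22.4, 40.8, 49.4, 68.4, 74.0, 93.6, 106.9, 120.8.
The total first reaches 16 DD on day 3.

day 3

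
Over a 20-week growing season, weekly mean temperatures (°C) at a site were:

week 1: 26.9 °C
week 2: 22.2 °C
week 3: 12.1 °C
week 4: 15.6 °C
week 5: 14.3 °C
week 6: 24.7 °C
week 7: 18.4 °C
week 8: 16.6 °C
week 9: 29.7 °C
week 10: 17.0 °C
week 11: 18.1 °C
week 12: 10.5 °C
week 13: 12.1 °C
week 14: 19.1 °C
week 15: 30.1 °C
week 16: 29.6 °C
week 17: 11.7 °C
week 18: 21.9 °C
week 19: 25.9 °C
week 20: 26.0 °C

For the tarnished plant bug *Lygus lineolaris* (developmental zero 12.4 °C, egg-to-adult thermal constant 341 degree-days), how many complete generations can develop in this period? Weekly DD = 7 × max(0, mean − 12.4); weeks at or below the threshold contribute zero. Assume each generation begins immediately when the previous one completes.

3 generations

Weekly DD (7 × max(0, T̄ − 12.4)): 101.5, 68.6, 0.0, 22.4, 13.3, 86.1, 42.0, 29.4, 121.1, 32.2, 39.9, 0.0, 0.0, 46.9, 123.9, 120.4, 0.0, 66.5, 94.5, 95.2.
Season total = 1103.9 DD.
Complete generations = ⌊1103.9 / 341⌋ = 3.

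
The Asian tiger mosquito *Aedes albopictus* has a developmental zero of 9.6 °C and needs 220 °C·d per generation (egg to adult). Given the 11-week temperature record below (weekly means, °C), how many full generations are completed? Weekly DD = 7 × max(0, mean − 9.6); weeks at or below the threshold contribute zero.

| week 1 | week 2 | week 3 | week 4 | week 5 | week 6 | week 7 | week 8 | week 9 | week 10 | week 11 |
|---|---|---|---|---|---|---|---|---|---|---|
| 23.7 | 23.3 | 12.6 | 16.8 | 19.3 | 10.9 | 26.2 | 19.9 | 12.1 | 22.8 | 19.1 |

3 generations

Weekly DD (7 × max(0, T̄ − 9.6)): 98.7, 95.9, 21.0, 50.4, 67.9, 9.1, 116.2, 72.1, 17.5, 92.4, 66.5.
Season total = 707.7 DD.
Complete generations = ⌊707.7 / 220⌋ = 3.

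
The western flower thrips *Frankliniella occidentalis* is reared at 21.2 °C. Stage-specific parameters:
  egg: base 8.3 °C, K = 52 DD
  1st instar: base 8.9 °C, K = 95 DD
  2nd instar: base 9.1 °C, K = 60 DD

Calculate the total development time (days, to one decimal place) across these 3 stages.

egg: 52 / (21.2 − 8.3) = 52 / 12.9 = 4.031 d.
1st instar: 95 / (21.2 − 8.9) = 95 / 12.3 = 7.724 d.
2nd instar: 60 / (21.2 − 9.1) = 60 / 12.1 = 4.959 d.
Sum = 16.713 ≈ 16.7 days.

16.7 days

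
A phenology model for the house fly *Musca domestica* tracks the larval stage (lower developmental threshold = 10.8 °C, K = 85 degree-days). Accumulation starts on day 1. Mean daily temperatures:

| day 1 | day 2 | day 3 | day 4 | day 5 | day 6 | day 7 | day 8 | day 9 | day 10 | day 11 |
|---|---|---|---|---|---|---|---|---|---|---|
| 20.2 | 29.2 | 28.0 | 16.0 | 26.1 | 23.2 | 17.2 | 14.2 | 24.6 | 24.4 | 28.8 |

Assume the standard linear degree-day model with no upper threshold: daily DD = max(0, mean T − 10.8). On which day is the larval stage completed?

day 8

Daily DD above 10.8 °C: 9.4, 18.4, 17.2, 5.2, 15.3, 12.4, 6.4, 3.4, 13.8, 13.6, 18.0.
Cumulative: 9.4, 27.8, 45.0, 50.2, 65.5, 77.9, 84.3, 87.7, 101.5, 115.1, 133.1.
The total first reaches 85 DD on day 8.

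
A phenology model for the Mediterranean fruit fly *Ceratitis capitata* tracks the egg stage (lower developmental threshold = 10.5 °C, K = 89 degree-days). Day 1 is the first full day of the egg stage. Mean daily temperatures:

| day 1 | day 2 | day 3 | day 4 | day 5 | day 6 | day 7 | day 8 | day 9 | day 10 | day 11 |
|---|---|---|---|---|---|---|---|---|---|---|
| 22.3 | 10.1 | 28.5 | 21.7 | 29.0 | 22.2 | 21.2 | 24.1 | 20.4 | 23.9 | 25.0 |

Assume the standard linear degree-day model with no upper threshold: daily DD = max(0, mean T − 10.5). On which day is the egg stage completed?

Daily DD above 10.5 °C: 11.8, 0.0, 18.0, 11.2, 18.5, 11.7, 10.7, 13.6, 9.9, 13.4, 14.5.
Cumulative: 11.8, 11.8, 29.8, 41.0, 59.5, 71.2, 81.9, 95.5, 105.4, 118.8, 133.3.
The total first reaches 89 DD on day 8.

day 8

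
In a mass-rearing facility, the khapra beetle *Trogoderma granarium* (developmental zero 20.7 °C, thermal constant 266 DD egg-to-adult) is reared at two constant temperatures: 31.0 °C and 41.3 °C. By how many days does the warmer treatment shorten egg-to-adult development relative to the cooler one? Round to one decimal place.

At 31.0 °C: 266 / (31.0 − 20.7) = 266 / 10.3 = 25.825 d.
At 41.3 °C: 266 / (41.3 − 20.7) = 266 / 20.6 = 12.913 d.
Difference = |25.825 − 12.913| = 12.913 ≈ 12.9 days.

12.9 days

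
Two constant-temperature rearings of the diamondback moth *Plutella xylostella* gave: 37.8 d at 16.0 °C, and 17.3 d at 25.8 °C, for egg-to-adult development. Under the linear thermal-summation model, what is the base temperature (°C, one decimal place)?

7.7 °C

Linear rate model ⇒ the product D·(T − T_b) is constant across temperatures.
37.8·(16.0 − T_b) = 17.3·(25.8 − T_b)
T_b = (37.8·16.0 − 17.3·25.8) / (37.8 − 17.3) = 158.46 / 20.5 = 7.730 °C ≈ 7.7 °C.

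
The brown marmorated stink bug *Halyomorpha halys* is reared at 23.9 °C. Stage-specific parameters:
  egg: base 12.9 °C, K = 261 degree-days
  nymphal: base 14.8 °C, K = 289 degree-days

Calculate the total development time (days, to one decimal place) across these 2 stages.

55.5 days

egg: 261 / (23.9 − 12.9) = 261 / 11.0 = 23.727 d.
nymphal: 289 / (23.9 − 14.8) = 289 / 9.1 = 31.758 d.
Sum = 55.486 ≈ 55.5 days.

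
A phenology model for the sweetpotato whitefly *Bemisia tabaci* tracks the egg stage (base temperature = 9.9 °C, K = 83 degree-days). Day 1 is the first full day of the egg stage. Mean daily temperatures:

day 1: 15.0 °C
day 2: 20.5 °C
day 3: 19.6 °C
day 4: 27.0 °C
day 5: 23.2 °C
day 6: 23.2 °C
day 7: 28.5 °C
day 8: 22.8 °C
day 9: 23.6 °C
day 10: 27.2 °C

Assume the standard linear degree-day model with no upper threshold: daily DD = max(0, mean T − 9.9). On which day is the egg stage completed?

day 7

Daily DD above 9.9 °C: 5.1, 10.6, 9.7, 17.1, 13.3, 13.3, 18.6, 12.9, 13.7, 17.3.
Cumulative: 5.1, 15.7, 25.4, 42.5, 55.8, 69.1, 87.7, 100.6, 114.3, 131.6.
The total first reaches 83 DD on day 7.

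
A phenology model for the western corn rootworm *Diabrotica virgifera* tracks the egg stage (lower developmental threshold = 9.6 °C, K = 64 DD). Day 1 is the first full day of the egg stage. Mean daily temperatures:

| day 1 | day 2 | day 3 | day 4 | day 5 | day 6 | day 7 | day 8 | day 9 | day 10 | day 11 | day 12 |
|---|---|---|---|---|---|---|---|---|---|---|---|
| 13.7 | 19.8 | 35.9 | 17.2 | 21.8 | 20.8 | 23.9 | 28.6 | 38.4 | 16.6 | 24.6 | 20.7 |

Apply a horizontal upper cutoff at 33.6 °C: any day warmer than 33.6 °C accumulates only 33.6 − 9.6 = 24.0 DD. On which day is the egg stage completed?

day 6

Daily DD above 9.6 °C (capped at 24.0): 4.1, 10.2, 24.0, 7.6, 12.2, 11.2, 14.3, 19.0, 24.0, 7.0, 15.0, 11.1.
Cumulative: 4.1, 14.3, 38.3, 45.9, 58.1, 69.3, 83.6, 102.6, 126.6, 133.6, 148.6, 159.7.
The total first reaches 64 DD on day 6.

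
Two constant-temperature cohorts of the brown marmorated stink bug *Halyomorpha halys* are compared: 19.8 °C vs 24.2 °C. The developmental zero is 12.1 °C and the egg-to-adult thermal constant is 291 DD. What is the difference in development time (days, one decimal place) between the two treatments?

At 19.8 °C: 291 / (19.8 − 12.1) = 291 / 7.7 = 37.792 d.
At 24.2 °C: 291 / (24.2 − 12.1) = 291 / 12.1 = 24.050 d.
Difference = |37.792 − 24.050| = 13.743 ≈ 13.7 days.

13.7 days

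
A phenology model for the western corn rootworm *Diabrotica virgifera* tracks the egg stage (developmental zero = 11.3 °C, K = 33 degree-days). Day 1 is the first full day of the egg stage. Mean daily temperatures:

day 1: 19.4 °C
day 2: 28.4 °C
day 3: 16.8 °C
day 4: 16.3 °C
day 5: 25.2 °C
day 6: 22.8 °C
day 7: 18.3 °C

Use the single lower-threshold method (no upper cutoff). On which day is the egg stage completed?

Daily DD above 11.3 °C: 8.1, 17.1, 5.5, 5.0, 13.9, 11.5, 7.0.
Cumulative: 8.1, 25.2, 30.7, 35.7, 49.6, 61.1, 68.1.
The total first reaches 33 DD on day 4.

day 4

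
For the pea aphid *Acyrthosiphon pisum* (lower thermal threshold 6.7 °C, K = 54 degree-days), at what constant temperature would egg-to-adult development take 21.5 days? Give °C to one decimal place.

9.2 °C

Required daily accumulation = 54 / 21.5 = 2.512 DD/day.
T = T_base + 2.512 = 6.7 + 2.512 = 9.212 ≈ 9.2 °C.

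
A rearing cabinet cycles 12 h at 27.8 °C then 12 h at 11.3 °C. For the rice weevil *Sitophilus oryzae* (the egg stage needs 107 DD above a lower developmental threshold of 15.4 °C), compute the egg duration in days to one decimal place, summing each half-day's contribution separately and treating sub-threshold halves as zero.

17.3 days

Day half: max(0, 27.8 − 15.4) × 0.5 = 12.4 × 0.5 = 6.20 DD.
Night half: max(0, 11.3 − 15.4) × 0.5 = 0.0 × 0.5 = 0.00 DD.
Per 24 h: 6.20 DD/day.
Duration = 107 / 6.20 = 17.258 ≈ 17.3 days.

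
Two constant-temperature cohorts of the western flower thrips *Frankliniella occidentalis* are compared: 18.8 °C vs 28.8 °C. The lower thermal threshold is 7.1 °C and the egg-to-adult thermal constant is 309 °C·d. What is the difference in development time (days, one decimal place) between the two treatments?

At 18.8 °C: 309 / (18.8 − 7.1) = 309 / 11.7 = 26.410 d.
At 28.8 °C: 309 / (28.8 − 7.1) = 309 / 21.7 = 14.240 d.
Difference = |26.410 − 14.240| = 12.171 ≈ 12.2 days.

12.2 days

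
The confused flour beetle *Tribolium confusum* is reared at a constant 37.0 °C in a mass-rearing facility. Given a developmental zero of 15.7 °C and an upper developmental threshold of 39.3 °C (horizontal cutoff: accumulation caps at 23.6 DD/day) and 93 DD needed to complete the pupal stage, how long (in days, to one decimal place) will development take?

Daily accumulation = 37.0 − 15.7 = 21.3 DD/day.
Duration = 93 / 21.3 = 4.366 ≈ 4.4 days.

4.4 days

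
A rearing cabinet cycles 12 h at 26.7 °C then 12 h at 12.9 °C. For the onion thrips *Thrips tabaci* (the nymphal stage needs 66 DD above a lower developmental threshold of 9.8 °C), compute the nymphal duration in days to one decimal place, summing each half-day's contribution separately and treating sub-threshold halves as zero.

Day half: max(0, 26.7 − 9.8) × 0.5 = 16.9 × 0.5 = 8.45 DD.
Night half: max(0, 12.9 − 9.8) × 0.5 = 3.1 × 0.5 = 1.55 DD.
Per 24 h: 10.00 DD/day.
Duration = 66 / 10.00 = 6.600 ≈ 6.6 days.

6.6 days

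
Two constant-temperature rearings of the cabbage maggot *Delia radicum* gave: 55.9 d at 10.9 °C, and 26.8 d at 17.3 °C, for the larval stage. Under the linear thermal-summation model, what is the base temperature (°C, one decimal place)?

5.0 °C

Under the model K = D·(T − T_b), so D₁·(T₁ − T_b) = D₂·(T₂ − T_b).
55.9·(10.9 − T_b) = 26.8·(17.3 − T_b)
T_b = (55.9·10.9 − 26.8·17.3) / (55.9 − 26.8) = 145.67 / 29.1 = 5.006 °C ≈ 5.0 °C.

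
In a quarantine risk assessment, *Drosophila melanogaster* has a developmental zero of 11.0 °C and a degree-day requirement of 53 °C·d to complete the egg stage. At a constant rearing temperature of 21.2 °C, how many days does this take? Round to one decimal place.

5.2 days

Daily accumulation = 21.2 − 11.0 = 10.2 DD/day.
Duration = 53 / 10.2 = 5.196 ≈ 5.2 days.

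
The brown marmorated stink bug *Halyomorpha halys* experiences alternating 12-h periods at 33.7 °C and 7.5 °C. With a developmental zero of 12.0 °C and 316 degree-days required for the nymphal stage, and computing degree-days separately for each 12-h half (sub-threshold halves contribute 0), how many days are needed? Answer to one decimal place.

Day half: max(0, 33.7 − 12.0) × 0.5 = 21.7 × 0.5 = 10.85 DD.
Night half: max(0, 7.5 − 12.0) × 0.5 = 0.0 × 0.5 = 0.00 DD.
Per 24 h: 10.85 DD/day.
Duration = 316 / 10.85 = 29.124 ≈ 29.1 days.

29.1 days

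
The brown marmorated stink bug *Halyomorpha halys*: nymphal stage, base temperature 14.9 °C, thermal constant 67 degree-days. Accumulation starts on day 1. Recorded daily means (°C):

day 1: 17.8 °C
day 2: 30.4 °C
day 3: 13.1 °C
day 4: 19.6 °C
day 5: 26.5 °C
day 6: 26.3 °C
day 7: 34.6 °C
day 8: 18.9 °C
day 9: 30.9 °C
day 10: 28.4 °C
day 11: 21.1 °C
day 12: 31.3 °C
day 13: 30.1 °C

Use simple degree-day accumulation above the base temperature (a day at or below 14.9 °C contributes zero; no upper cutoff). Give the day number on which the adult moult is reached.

Daily DD above 14.9 °C: 2.9, 15.5, 0.0, 4.7, 11.6, 11.4, 19.7, 4.0, 16.0, 13.5, 6.2, 16.4, 15.2.
Cumulative: 2.9, 18.4, 18.4, 23.1, 34.7, 46.1, 65.8, 69.8, 85.8, 99.3, 105.5, 121.9, 137.1.
The total first reaches 67 DD on day 8.

day 8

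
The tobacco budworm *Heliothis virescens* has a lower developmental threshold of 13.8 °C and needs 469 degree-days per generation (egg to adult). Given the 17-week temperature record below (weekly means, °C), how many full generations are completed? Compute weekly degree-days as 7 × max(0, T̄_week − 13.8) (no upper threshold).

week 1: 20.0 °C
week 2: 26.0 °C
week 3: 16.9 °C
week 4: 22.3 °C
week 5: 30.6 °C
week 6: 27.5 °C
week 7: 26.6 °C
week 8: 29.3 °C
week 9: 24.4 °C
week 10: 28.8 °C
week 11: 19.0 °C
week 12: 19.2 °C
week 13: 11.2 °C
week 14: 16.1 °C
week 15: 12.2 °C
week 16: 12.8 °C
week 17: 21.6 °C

2 generations

Weekly DD (7 × max(0, T̄ − 13.8)): 43.4, 85.4, 21.7, 59.5, 117.6, 95.9, 89.6, 108.5, 74.2, 105.0, 36.4, 37.8, 0.0, 16.1, 0.0, 0.0, 54.6.
Season total = 945.7 DD.
Complete generations = ⌊945.7 / 469⌋ = 2.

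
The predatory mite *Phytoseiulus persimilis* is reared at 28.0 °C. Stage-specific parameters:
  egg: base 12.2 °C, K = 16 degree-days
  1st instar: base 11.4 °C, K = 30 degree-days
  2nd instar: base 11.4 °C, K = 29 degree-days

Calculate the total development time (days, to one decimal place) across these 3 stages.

4.6 days

egg: 16 / (28.0 − 12.2) = 16 / 15.8 = 1.013 d.
1st instar: 30 / (28.0 − 11.4) = 30 / 16.6 = 1.807 d.
2nd instar: 29 / (28.0 − 11.4) = 29 / 16.6 = 1.747 d.
Sum = 4.567 ≈ 4.6 days.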